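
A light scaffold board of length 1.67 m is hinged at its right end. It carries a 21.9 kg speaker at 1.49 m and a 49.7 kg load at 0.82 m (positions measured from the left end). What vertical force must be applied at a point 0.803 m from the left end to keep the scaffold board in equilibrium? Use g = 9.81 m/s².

F ≈ 523 N

Taking torques about the right end:
Speaker: 21.9 × 9.81 = 214.8 N down at 1.49 m → arm 0.18 m, τ = 214.8 × 0.18 = 38.66 N·m counterclockwise.
Load: 49.7 × 9.81 = 487.6 N down at 0.82 m → arm 0.85 m, τ = 487.6 × 0.85 = 414.5 N·m counterclockwise.
Net moment of the loads = 453.2 N·m counterclockwise.
The upward force F acts at a point 0.803 m from the left end, arm 0.867 m, giving F × 0.867 clockwise.
Balancing moments: F × 0.867 = 453.2, giving F = 453.2 / 0.867 = 523 N.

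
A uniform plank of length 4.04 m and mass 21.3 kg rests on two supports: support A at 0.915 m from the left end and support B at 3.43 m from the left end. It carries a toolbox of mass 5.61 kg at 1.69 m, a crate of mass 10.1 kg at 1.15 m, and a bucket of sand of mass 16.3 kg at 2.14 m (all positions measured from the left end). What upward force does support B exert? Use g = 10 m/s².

R_B ≈ 200 N

Take moments about support A.
Beam weight: 21.3 × 10 = 213 N down at 2.02 m → arm 1.105 m, τ = 213 × 1.105 = 235.4 N·m clockwise.
Toolbox: 5.61 × 10 = 56.1 N down at 1.69 m → arm 0.775 m, τ = 56.1 × 0.775 = 43.48 N·m clockwise.
Crate: 10.1 × 10 = 101 N down at 1.15 m → arm 0.235 m, τ = 101 × 0.235 = 23.73 N·m clockwise.
Bucket of sand: 16.3 × 10 = 163 N down at 2.14 m → arm 1.225 m, τ = 163 × 1.225 = 199.7 N·m clockwise.
Net load moment about support A = 502.3 N·m clockwise.
Reaction R at support B is upward at 3.43 m, arm 2.515 m → moment R × 2.515 counterclockwise.
Balancing moments: R × 2.515 = 502.3, giving R = 200 N.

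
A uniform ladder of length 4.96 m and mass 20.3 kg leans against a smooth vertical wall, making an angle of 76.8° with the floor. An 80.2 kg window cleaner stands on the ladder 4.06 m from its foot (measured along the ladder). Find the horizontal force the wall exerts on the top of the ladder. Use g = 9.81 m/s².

N_wall ≈ 174 N

Take moments about the foot of the ladder.
Ladder weight 20.3×9.81 = 199.1 N acts at 2.48 m along the ladder; its horizontal arm is 2.48·cos76.8° = 0.5663 m → τ = 112.8 N·m clockwise.
Window cleaner: 80.2×9.81 = 786.8 N at 4.06 m → arm 0.9271 m → τ = 729.4 N·m clockwise.
Wall normal N acts horizontally at the top; its moment arm is the height L sinθ = 4.96·sin76.8° = 4.829 m, counterclockwise.
Balancing moments: N × 4.829 = 842.2, giving N = 174 N.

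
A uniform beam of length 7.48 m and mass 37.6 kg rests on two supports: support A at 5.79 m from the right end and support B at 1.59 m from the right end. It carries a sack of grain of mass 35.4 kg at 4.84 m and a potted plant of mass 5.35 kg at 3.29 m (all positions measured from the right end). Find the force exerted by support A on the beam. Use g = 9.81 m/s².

Taking torques about support B:
Beam weight: 37.6 × 9.81 = 368.9 N down at 3.74 m → arm 2.15 m, τ = 368.9 × 2.15 = 793.1 N·m counterclockwise.
Sack of grain: 35.4 × 9.81 = 347.3 N down at 4.84 m → arm 3.25 m, τ = 347.3 × 3.25 = 1129 N·m counterclockwise.
Potted plant: 5.35 × 9.81 = 52.48 N down at 3.29 m → arm 1.7 m, τ = 52.48 × 1.7 = 89.22 N·m counterclockwise.
Net load moment about support B = 2011 N·m counterclockwise.
Reaction R at support A is upward at 5.79 m, arm 4.2 m → moment R × 4.2 clockwise.
Στ = 0 ⇒ R × 4.2 = 2011 ⇒ R = 479 N.

R_A ≈ 479 N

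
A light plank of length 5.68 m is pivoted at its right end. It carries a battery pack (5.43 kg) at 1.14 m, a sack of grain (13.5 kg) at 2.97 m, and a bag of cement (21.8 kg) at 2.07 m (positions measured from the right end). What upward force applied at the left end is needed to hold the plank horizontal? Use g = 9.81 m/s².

Choose the right end as the axis so the unknown pivot reaction has zero arm there.
Battery pack: 5.43 × 9.81 = 53.27 N down at 1.14 m → arm 1.14 m, τ = 53.27 × 1.14 = 60.73 N·m counterclockwise.
Sack of grain: 13.5 × 9.81 = 132.4 N down at 2.97 m → arm 2.97 m, τ = 132.4 × 2.97 = 393.2 N·m counterclockwise.
Bag of cement: 21.8 × 9.81 = 213.9 N down at 2.07 m → arm 2.07 m, τ = 213.9 × 2.07 = 442.8 N·m counterclockwise.
Net moment of the loads = 896.7 N·m counterclockwise.
The upward force F acts at the left end, arm 5.68 m, giving F × 5.68 clockwise.
Setting net torque to zero: F × 5.68 = 896.7 → F = 896.7 / 5.68 = 158 N.

F ≈ 158 N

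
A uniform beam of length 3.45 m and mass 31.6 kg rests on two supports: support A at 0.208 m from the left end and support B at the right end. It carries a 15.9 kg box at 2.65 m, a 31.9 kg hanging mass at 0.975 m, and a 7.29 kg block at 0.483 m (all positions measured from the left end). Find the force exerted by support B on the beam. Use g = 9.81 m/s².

Sum moments about support A (its reaction then has zero moment arm).
Beam weight: 31.6 × 9.81 = 310 N down at 1.725 m → arm 1.517 m, τ = 310 × 1.517 = 470.3 N·m clockwise.
Box: 15.9 × 9.81 = 156 N down at 2.65 m → arm 2.442 m, τ = 156 × 2.442 = 381 N·m clockwise.
Hanging mass: 31.9 × 9.81 = 312.9 N down at 0.975 m → arm 0.767 m, τ = 312.9 × 0.767 = 240 N·m clockwise.
Block: 7.29 × 9.81 = 71.51 N down at 0.483 m → arm 0.275 m, τ = 71.51 × 0.275 = 19.67 N·m clockwise.
Net load moment about support A = 1111 N·m clockwise.
Reaction R at support B is upward at 3.45 m, arm 3.242 m → moment R × 3.242 counterclockwise.
Balancing moments: R × 3.242 = 1111, giving R = 343 N.

R_B ≈ 343 N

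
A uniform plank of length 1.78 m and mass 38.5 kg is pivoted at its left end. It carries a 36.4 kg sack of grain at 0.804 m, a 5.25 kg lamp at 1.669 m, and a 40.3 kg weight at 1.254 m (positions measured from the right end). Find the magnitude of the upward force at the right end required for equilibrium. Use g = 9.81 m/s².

F ≈ 505 N

About the left end:
Beam weight: 38.5 × 9.81 = 377.7 N down at 0.89 m → arm 0.89 m, τ = 377.7 × 0.89 = 336.2 N·m clockwise.
Sack of grain: 36.4 × 9.81 = 357.1 N down at 0.804 m → arm 0.976 m, τ = 357.1 × 0.976 = 348.5 N·m clockwise.
Lamp: 5.25 × 9.81 = 51.5 N down at 1.669 m → arm 0.111 m, τ = 51.5 × 0.111 = 5.716 N·m clockwise.
Weight: 40.3 × 9.81 = 395.3 N down at 1.254 m → arm 0.526 m, τ = 395.3 × 0.526 = 207.9 N·m clockwise.
Net moment of the loads = 898.3 N·m clockwise.
The upward force F acts at the right end, arm 1.78 m, giving F × 1.78 counterclockwise.
For rotational equilibrium, F × 1.78 = 898.3, so F = 898.3 / 1.78 = 505 N.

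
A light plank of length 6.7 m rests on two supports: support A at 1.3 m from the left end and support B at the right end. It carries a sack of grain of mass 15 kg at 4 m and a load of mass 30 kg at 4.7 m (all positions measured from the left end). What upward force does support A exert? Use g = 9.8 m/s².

Choose support B as the axis so its reaction then has zero moment arm.
Sack of grain: 15 × 9.8 = 147 N down at 4 m → arm 2.7 m, τ = 147 × 2.7 = 396.9 N·m counterclockwise.
Load: 30 × 9.8 = 294 N down at 4.7 m → arm 2 m, τ = 294 × 2 = 588 N·m counterclockwise.
Net load moment about support B = 984.9 N·m counterclockwise.
Reaction R at support A is upward at 1.3 m, arm 5.4 m → moment R × 5.4 clockwise.
Setting net torque to zero: R × 5.4 = 984.9 → R = 182 N.

R_A ≈ 182 N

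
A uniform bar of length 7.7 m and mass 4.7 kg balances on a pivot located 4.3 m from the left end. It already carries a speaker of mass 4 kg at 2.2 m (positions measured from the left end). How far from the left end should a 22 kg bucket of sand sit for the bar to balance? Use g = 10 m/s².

Take moments about the pivot (at 4.3 m from the left end).
Beam weight: 4.7 × 10 = 47 N down at 3.85 m → arm 0.45 m, τ = 47 × 0.45 = 21.15 N·m counterclockwise.
Speaker: 4 × 10 = 40 N down at 2.2 m → arm 2.1 m, τ = 40 × 2.1 = 84 N·m counterclockwise.
Net moment of existing loads = 105.2 N·m counterclockwise.
The bucket of sand weighs 22 × 10 = 220 N and must supply an equal clockwise moment, so its lever arm about the pivot is 105.2 / 220 = 0.478 m.
That puts it at 4.3 + 0.478 = 4.78 m from the left end.

x ≈ 4.78 m from the left end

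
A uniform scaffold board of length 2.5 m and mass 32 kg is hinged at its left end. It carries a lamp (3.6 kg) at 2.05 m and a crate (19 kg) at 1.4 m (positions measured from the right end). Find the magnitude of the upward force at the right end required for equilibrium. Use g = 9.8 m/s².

F ≈ 245 N

Taking torques about the left end:
Beam weight: 32 × 9.8 = 313.6 N down at 1.25 m → arm 1.25 m, τ = 313.6 × 1.25 = 392 N·m clockwise.
Lamp: 3.6 × 9.8 = 35.28 N down at 2.05 m → arm 0.45 m, τ = 35.28 × 0.45 = 15.88 N·m clockwise.
Crate: 19 × 9.8 = 186.2 N down at 1.4 m → arm 1.1 m, τ = 186.2 × 1.1 = 204.8 N·m clockwise.
Net moment of the loads = 612.7 N·m clockwise.
The upward force F acts at the right end, arm 2.5 m, giving F × 2.5 counterclockwise.
Balancing moments: F × 2.5 = 612.7, giving F = 612.7 / 2.5 = 245 N.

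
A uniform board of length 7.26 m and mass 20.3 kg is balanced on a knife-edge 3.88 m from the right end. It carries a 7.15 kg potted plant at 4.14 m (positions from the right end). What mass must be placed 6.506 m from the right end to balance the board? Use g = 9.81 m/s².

m ≈ 1.22 kg

Choose the knife-edge (at 3.88 m from the right end) as the axis so the support reaction has zero arm there.
Beam weight: 20.3 × 9.81 = 199.1 N down at 3.63 m → arm 0.25 m, τ = 199.1 × 0.25 = 49.77 N·m clockwise.
Potted plant: 7.15 × 9.81 = 70.14 N down at 4.14 m → arm 0.26 m, τ = 70.14 × 0.26 = 18.24 N·m counterclockwise.
Net moment of known loads = 31.53 N·m clockwise.
An unknown mass m at 6.506 m has arm 2.626 m; its moment is m·g·2.626 counterclockwise.
Setting net torque to zero: m × 9.81 × 2.626 = 31.53 → m = 31.53 / (9.81 × 2.626) = 1.22 kg.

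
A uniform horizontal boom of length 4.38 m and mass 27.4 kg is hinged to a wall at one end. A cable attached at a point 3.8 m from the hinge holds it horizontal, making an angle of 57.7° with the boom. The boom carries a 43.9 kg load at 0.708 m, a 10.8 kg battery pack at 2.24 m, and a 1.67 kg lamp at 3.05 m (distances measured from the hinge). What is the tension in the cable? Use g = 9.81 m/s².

About the hinge:
Beam weight: 27.4 × 9.81 = 268.8 N down at 2.19 m → arm 2.19 m, τ = 268.8 × 2.19 = 588.7 N·m clockwise.
Load: 43.9 × 9.81 = 430.7 N down at 0.708 m → arm 0.708 m, τ = 430.7 × 0.708 = 304.9 N·m clockwise.
Battery pack: 10.8 × 9.81 = 105.9 N down at 2.24 m → arm 2.24 m, τ = 105.9 × 2.24 = 237.2 N·m clockwise.
Lamp: 1.67 × 9.81 = 16.38 N down at 3.05 m → arm 3.05 m, τ = 16.38 × 3.05 = 49.96 N·m clockwise.
Total clockwise load moment = 1181 N·m.
The cable tension T acts at 3.8 m; only its component perpendicular to the boom, T sinθ, produces torque. sin 57.7° = 0.8453.
Στ = 0 ⇒ T × 3.8 × 0.8453 = 1181 ⇒ T = 1181 / 3.212 = 368 N.

T ≈ 368 N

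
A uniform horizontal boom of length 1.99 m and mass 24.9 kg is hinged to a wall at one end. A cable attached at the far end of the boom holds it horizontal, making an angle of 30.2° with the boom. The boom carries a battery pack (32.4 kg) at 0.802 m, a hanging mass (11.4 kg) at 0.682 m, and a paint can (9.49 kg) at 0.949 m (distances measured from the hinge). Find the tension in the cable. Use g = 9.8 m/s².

About the hinge:
Beam weight: 24.9 × 9.8 = 244 N down at 0.995 m → arm 0.995 m, τ = 244 × 0.995 = 242.8 N·m clockwise.
Battery pack: 32.4 × 9.8 = 317.5 N down at 0.802 m → arm 0.802 m, τ = 317.5 × 0.802 = 254.6 N·m clockwise.
Hanging mass: 11.4 × 9.8 = 111.7 N down at 0.682 m → arm 0.682 m, τ = 111.7 × 0.682 = 76.18 N·m clockwise.
Paint can: 9.49 × 9.8 = 93 N down at 0.949 m → arm 0.949 m, τ = 93 × 0.949 = 88.26 N·m clockwise.
Total clockwise load moment = 661.8 N·m.
The cable tension T acts at 1.99 m; only its component perpendicular to the boom, T sinθ, produces torque. sin 30.2° = 0.503.
Balancing moments: T × 1.99 × 0.503 = 661.8, giving T = 661.8 / 1.001 = 661 N.

T ≈ 661 N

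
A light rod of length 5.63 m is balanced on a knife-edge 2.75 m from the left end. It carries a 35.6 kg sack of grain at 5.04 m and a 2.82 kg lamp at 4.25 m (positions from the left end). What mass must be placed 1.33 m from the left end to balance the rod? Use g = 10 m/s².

About the knife-edge (at 2.75 m from the left end):
Sack of grain: 35.6 × 10 = 356 N down at 5.04 m → arm 2.29 m, τ = 356 × 2.29 = 815.2 N·m clockwise.
Lamp: 2.82 × 10 = 28.2 N down at 4.25 m → arm 1.5 m, τ = 28.2 × 1.5 = 42.3 N·m clockwise.
Net moment of known loads = 857.5 N·m clockwise.
An unknown mass m at 1.33 m has arm 1.42 m; its moment is m·g·1.42 counterclockwise.
Balancing moments: m × 10 × 1.42 = 857.5, giving m = 857.5 / (10 × 1.42) = 60.4 kg.

m ≈ 60.4 kg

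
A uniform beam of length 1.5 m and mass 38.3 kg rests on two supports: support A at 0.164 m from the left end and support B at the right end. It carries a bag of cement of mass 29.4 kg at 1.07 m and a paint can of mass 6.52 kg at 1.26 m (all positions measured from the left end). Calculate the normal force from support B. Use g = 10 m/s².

Choose support A as the axis so its reaction then has zero moment arm.
Beam weight: 38.3 × 10 = 383 N down at 0.75 m → arm 0.586 m, τ = 383 × 0.586 = 224.4 N·m clockwise.
Bag of cement: 29.4 × 10 = 294 N down at 1.07 m → arm 0.906 m, τ = 294 × 0.906 = 266.4 N·m clockwise.
Paint can: 6.52 × 10 = 65.2 N down at 1.26 m → arm 1.096 m, τ = 65.2 × 1.096 = 71.46 N·m clockwise.
Net load moment about support A = 562.3 N·m clockwise.
Reaction R at support B is upward at 1.5 m, arm 1.336 m → moment R × 1.336 counterclockwise.
Στ = 0 ⇒ R × 1.336 = 562.3 ⇒ R = 421 N.

R_B ≈ 421 N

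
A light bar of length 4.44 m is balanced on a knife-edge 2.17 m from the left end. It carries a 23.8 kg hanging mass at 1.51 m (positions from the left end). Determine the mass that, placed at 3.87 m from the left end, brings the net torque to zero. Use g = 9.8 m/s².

Choose the knife-edge (at 2.17 m from the left end) as the axis so the support reaction has zero arm there.
Hanging mass: 23.8 × 9.8 = 233.2 N down at 1.51 m → arm 0.66 m, τ = 233.2 × 0.66 = 153.9 N·m counterclockwise.
Net moment of known loads = 153.9 N·m counterclockwise.
An unknown mass m at 3.87 m has arm 1.7 m; its moment is m·g·1.7 clockwise.
Setting net torque to zero: m × 9.8 × 1.7 = 153.9 → m = 153.9 / (9.8 × 1.7) = 9.24 kg.

m ≈ 9.24 kg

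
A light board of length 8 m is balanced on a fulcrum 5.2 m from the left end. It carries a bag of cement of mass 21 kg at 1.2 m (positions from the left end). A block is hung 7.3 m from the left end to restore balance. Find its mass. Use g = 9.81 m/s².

About the fulcrum (at 5.2 m from the left end):
Bag of cement: 21 × 9.81 = 206 N down at 1.2 m → arm 4 m, τ = 206 × 4 = 824 N·m counterclockwise.
Net moment of known loads = 824 N·m counterclockwise.
An unknown mass m at 7.3 m has arm 2.1 m; its moment is m·g·2.1 clockwise.
Balancing moments: m × 9.81 × 2.1 = 824, giving m = 824 / (9.81 × 2.1) = 40 kg.

m ≈ 40 kg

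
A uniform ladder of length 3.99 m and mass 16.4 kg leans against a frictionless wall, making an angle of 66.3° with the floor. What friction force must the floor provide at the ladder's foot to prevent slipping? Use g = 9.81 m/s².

Choose the foot of the ladder as the axis so the floor normal and friction both act there and drop out.
Ladder weight 16.4×9.81 = 160.9 N acts at 1.995 m along the ladder; its horizontal arm is 1.995·cos66.3° = 0.8019 m → τ = 129 N·m clockwise.
Wall normal N acts horizontally at the top; its moment arm is the height L sinθ = 3.99·sin66.3° = 3.653 m, counterclockwise.
Balancing moments: N × 3.653 = 129, giving N = 35.3 N.
ΣFx = 0: friction at the foot balances the wall's push, so f = N_wall = 35.3 N.

f ≈ 35.3 N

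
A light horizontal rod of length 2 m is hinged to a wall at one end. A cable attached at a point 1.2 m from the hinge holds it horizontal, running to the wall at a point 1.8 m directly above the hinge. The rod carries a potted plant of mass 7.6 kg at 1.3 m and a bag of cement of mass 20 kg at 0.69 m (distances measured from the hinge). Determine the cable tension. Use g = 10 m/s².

Take moments about the hinge.
Potted plant: 7.6 × 10 = 76 N down at 1.3 m → arm 1.3 m, τ = 76 × 1.3 = 98.8 N·m clockwise.
Bag of cement: 20 × 10 = 200 N down at 0.69 m → arm 0.69 m, τ = 200 × 0.69 = 138 N·m clockwise.
Total clockwise load moment = 236.8 N·m.
The cable tension T acts at 1.2 m; only its component perpendicular to the rod, T sinθ, produces torque. sinθ = h/√(h²+d²) = 1.8/√(1.8²+1.2²) = 0.8321.
For rotational equilibrium, T × 1.2 × 0.8321 = 236.8, so T = 236.8 / 0.9985 = 237 N.

T ≈ 237 N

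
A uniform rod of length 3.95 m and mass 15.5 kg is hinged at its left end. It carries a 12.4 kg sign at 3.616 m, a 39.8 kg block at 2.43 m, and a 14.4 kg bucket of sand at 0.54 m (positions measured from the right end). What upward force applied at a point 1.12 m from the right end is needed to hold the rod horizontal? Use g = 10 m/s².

F ≈ 510 N

Taking torques about the left end:
Beam weight: 15.5 × 10 = 155 N down at 1.975 m → arm 1.975 m, τ = 155 × 1.975 = 306.1 N·m clockwise.
Sign: 12.4 × 10 = 124 N down at 3.616 m → arm 0.334 m, τ = 124 × 0.334 = 41.42 N·m clockwise.
Block: 39.8 × 10 = 398 N down at 2.43 m → arm 1.52 m, τ = 398 × 1.52 = 605 N·m clockwise.
Bucket of sand: 14.4 × 10 = 144 N down at 0.54 m → arm 3.41 m, τ = 144 × 3.41 = 491 N·m clockwise.
Net moment of the loads = 1444 N·m clockwise.
The upward force F acts at a point 1.12 m from the right end, arm 2.83 m, giving F × 2.83 counterclockwise.
Στ = 0 ⇒ F × 2.83 = 1444 ⇒ F = 1444 / 2.83 = 510 N.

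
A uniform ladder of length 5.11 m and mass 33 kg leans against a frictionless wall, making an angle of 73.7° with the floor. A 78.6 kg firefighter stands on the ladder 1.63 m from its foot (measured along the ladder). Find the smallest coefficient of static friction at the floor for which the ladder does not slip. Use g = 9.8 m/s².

μ_min ≈ 0.109

Take moments about the foot of the ladder.
Ladder weight 33×9.8 = 323.4 N acts at 2.555 m along the ladder; its horizontal arm is 2.555·cos73.7° = 0.7171 m → τ = 231.9 N·m clockwise.
Firefighter: 78.6×9.8 = 770.3 N at 1.63 m → arm 0.4575 m → τ = 352.4 N·m clockwise.
Wall normal N acts horizontally at the top; its moment arm is the height L sinθ = 5.11·sin73.7° = 4.905 m, counterclockwise.
Στ = 0 ⇒ N × 4.905 = 584.3 ⇒ N = 119.1 N.
ΣFx = 0 ⇒ f = N_wall = 119.1 N. ΣFy = 0 ⇒ N_floor = 1094 N.
μ_min = f / N_floor = 119.1 / 1094 = 0.109.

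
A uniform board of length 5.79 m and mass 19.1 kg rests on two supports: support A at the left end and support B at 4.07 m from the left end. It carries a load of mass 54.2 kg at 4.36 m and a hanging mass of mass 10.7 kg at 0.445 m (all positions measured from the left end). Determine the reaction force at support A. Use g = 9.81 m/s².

R_A ≈ 110 N

Take moments about support B.
Beam weight: 19.1 × 9.81 = 187.4 N down at 2.895 m → arm 1.175 m, τ = 187.4 × 1.175 = 220.2 N·m counterclockwise.
Load: 54.2 × 9.81 = 531.7 N down at 4.36 m → arm 0.29 m, τ = 531.7 × 0.29 = 154.2 N·m clockwise.
Hanging mass: 10.7 × 9.81 = 105 N down at 0.445 m → arm 3.625 m, τ = 105 × 3.625 = 380.6 N·m counterclockwise.
Net load moment about support B = 446.6 N·m counterclockwise.
Reaction R at support A is upward at 0 m, arm 4.07 m → moment R × 4.07 clockwise.
Setting net torque to zero: R × 4.07 = 446.6 → R = 110 N.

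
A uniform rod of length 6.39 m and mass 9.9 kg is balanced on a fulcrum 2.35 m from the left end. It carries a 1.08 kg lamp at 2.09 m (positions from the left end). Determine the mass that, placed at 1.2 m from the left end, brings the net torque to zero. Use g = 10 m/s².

m ≈ 7.03 kg

Sum moments about the fulcrum (at 2.35 m from the left end) (the support reaction has zero arm there).
Beam weight: 9.9 × 10 = 99 N down at 3.195 m → arm 0.845 m, τ = 99 × 0.845 = 83.66 N·m clockwise.
Lamp: 1.08 × 10 = 10.8 N down at 2.09 m → arm 0.26 m, τ = 10.8 × 0.26 = 2.808 N·m counterclockwise.
Net moment of known loads = 80.85 N·m clockwise.
An unknown mass m at 1.2 m has arm 1.15 m; its moment is m·g·1.15 counterclockwise.
For rotational equilibrium, m × 10 × 1.15 = 80.85, so m = 80.85 / (10 × 1.15) = 7.03 kg.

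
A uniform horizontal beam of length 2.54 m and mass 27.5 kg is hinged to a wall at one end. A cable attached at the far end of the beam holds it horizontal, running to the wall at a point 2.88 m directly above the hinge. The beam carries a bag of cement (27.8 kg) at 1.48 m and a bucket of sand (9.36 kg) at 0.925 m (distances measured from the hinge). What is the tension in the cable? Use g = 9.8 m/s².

T ≈ 436 N

Take moments about the hinge.
Beam weight: 27.5 × 9.8 = 269.5 N down at 1.27 m → arm 1.27 m, τ = 269.5 × 1.27 = 342.3 N·m clockwise.
Bag of cement: 27.8 × 9.8 = 272.4 N down at 1.48 m → arm 1.48 m, τ = 272.4 × 1.48 = 403.2 N·m clockwise.
Bucket of sand: 9.36 × 9.8 = 91.73 N down at 0.925 m → arm 0.925 m, τ = 91.73 × 0.925 = 84.85 N·m clockwise.
Total clockwise load moment = 830.4 N·m.
The cable tension T acts at 2.54 m; only its component perpendicular to the beam, T sinθ, produces torque. sinθ = h/√(h²+d²) = 2.88/√(2.88²+2.54²) = 0.75.
Balancing moments: T × 2.54 × 0.75 = 830.4, giving T = 830.4 / 1.905 = 436 N.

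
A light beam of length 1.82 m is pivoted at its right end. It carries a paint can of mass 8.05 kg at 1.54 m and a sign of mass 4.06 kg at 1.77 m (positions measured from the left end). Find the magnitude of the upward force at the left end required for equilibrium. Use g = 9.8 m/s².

About the right end:
Paint can: 8.05 × 9.8 = 78.89 N down at 1.54 m → arm 0.28 m, τ = 78.89 × 0.28 = 22.09 N·m counterclockwise.
Sign: 4.06 × 9.8 = 39.79 N down at 1.77 m → arm 0.05 m, τ = 39.79 × 0.05 = 1.99 N·m counterclockwise.
Net moment of the loads = 24.08 N·m counterclockwise.
The upward force F acts at the left end, arm 1.82 m, giving F × 1.82 clockwise.
Στ = 0 ⇒ F × 1.82 = 24.08 ⇒ F = 24.08 / 1.82 = 13.2 N.

F ≈ 13.2 N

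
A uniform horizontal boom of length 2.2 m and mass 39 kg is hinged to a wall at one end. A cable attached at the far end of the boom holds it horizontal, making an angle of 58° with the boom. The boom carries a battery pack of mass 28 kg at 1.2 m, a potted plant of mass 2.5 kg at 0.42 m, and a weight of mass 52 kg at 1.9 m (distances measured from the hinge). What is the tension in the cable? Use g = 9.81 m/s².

T ≈ 927 N

Choose the hinge as the axis so the unknown hinge reaction has zero arm there.
Beam weight: 39 × 9.81 = 382.6 N down at 1.1 m → arm 1.1 m, τ = 382.6 × 1.1 = 420.9 N·m clockwise.
Battery pack: 28 × 9.81 = 274.7 N down at 1.2 m → arm 1.2 m, τ = 274.7 × 1.2 = 329.6 N·m clockwise.
Potted plant: 2.5 × 9.81 = 24.53 N down at 0.42 m → arm 0.42 m, τ = 24.53 × 0.42 = 10.3 N·m clockwise.
Weight: 52 × 9.81 = 510.1 N down at 1.9 m → arm 1.9 m, τ = 510.1 × 1.9 = 969.2 N·m clockwise.
Total clockwise load moment = 1730 N·m.
The cable tension T acts at 2.2 m; only its component perpendicular to the boom, T sinθ, produces torque. sin 58° = 0.848.
For rotational equilibrium, T × 2.2 × 0.848 = 1730, so T = 1730 / 1.866 = 927 N.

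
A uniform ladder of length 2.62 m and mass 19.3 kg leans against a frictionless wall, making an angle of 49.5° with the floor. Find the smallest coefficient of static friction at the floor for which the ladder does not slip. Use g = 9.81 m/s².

Taking torques about the foot of the ladder:
Ladder weight 19.3×9.81 = 189.3 N acts at 1.31 m along the ladder; its horizontal arm is 1.31·cos49.5° = 0.8508 m → τ = 161.1 N·m clockwise.
Wall normal N acts horizontally at the top; its moment arm is the height L sinθ = 2.62·sin49.5° = 1.992 m, counterclockwise.
Balancing moments: N × 1.992 = 161.1, giving N = 80.87 N.
ΣFx = 0 ⇒ f = N_wall = 80.87 N. ΣFy = 0 ⇒ N_floor = 189.3 N.
μ_min = f / N_floor = 80.87 / 189.3 = 0.427.

μ_min ≈ 0.427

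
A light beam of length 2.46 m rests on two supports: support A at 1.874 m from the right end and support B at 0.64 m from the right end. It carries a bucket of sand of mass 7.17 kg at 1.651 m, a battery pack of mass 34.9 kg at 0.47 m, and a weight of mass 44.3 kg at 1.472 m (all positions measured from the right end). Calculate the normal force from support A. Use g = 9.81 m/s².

Taking torques about support B:
Bucket of sand: 7.17 × 9.81 = 70.34 N down at 1.651 m → arm 1.011 m, τ = 70.34 × 1.011 = 71.11 N·m counterclockwise.
Battery pack: 34.9 × 9.81 = 342.4 N down at 0.47 m → arm 0.17 m, τ = 342.4 × 0.17 = 58.21 N·m clockwise.
Weight: 44.3 × 9.81 = 434.6 N down at 1.472 m → arm 0.832 m, τ = 434.6 × 0.832 = 361.6 N·m counterclockwise.
Net load moment about support B = 374.5 N·m counterclockwise.
Reaction R at support A is upward at 1.874 m, arm 1.234 m → moment R × 1.234 clockwise.
Balancing moments: R × 1.234 = 374.5, giving R = 303 N.

R_A ≈ 303 N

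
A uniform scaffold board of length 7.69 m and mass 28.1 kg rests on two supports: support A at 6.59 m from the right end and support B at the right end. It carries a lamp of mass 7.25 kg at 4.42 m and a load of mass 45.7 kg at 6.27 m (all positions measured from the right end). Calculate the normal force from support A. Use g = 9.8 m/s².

Sum moments about support B (its reaction then has zero moment arm).
Beam weight: 28.1 × 9.8 = 275.4 N down at 3.845 m → arm 3.845 m, τ = 275.4 × 3.845 = 1059 N·m counterclockwise.
Lamp: 7.25 × 9.8 = 71.05 N down at 4.42 m → arm 4.42 m, τ = 71.05 × 4.42 = 314 N·m counterclockwise.
Load: 45.7 × 9.8 = 447.9 N down at 6.27 m → arm 6.27 m, τ = 447.9 × 6.27 = 2808 N·m counterclockwise.
Net load moment about support B = 4181 N·m counterclockwise.
Reaction R at support A is upward at 6.59 m, arm 6.59 m → moment R × 6.59 clockwise.
For rotational equilibrium, R × 6.59 = 4181, so R = 634 N.

R_A ≈ 634 N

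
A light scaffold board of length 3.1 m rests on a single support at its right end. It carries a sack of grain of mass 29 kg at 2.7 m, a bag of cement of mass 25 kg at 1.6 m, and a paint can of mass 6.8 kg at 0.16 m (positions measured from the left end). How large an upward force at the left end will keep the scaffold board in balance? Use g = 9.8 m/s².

F ≈ 218 N

Take moments about the right end.
Sack of grain: 29 × 9.8 = 284.2 N down at 2.7 m → arm 0.4 m, τ = 284.2 × 0.4 = 113.7 N·m counterclockwise.
Bag of cement: 25 × 9.8 = 245 N down at 1.6 m → arm 1.5 m, τ = 245 × 1.5 = 367.5 N·m counterclockwise.
Paint can: 6.8 × 9.8 = 66.64 N down at 0.16 m → arm 2.94 m, τ = 66.64 × 2.94 = 195.9 N·m counterclockwise.
Net moment of the loads = 677.1 N·m counterclockwise.
The upward force F acts at the left end, arm 3.1 m, giving F × 3.1 clockwise.
For rotational equilibrium, F × 3.1 = 677.1, so F = 677.1 / 3.1 = 218 N.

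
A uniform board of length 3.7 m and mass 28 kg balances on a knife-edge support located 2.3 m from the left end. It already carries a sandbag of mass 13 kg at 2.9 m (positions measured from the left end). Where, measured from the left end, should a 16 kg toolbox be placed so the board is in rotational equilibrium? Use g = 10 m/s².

About the knife-edge support (at 2.3 m from the left end):
Beam weight: 28 × 10 = 280 N down at 1.85 m → arm 0.45 m, τ = 280 × 0.45 = 126 N·m counterclockwise.
Sandbag: 13 × 10 = 130 N down at 2.9 m → arm 0.6 m, τ = 130 × 0.6 = 78 N·m clockwise.
Net moment of existing loads = 48 N·m counterclockwise.
The toolbox weighs 16 × 10 = 160 N and must supply an equal clockwise moment, so its lever arm about the knife-edge support is 48 / 160 = 0.3 m.
That puts it at 2.3 + 0.3 = 2.6 m from the left end.

x ≈ 2.6 m from the left end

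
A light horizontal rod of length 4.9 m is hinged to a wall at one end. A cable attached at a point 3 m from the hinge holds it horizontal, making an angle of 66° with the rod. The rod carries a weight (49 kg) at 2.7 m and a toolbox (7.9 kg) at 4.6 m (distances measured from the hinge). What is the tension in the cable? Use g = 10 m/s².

Choose the hinge as the axis so the unknown hinge reaction has zero arm there.
Weight: 49 × 10 = 490 N down at 2.7 m → arm 2.7 m, τ = 490 × 2.7 = 1323 N·m clockwise.
Toolbox: 7.9 × 10 = 79 N down at 4.6 m → arm 4.6 m, τ = 79 × 4.6 = 363.4 N·m clockwise.
Total clockwise load moment = 1686 N·m.
The cable tension T acts at 3 m; only its component perpendicular to the rod, T sinθ, produces torque. sin 66° = 0.9135.
Setting net torque to zero: T × 3 × 0.9135 = 1686 → T = 1686 / 2.74 = 615 N.

T ≈ 615 N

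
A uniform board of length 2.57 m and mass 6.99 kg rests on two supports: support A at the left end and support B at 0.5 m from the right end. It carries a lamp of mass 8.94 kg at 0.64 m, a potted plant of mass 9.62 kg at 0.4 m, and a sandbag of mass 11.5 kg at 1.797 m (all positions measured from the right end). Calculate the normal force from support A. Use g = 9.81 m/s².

Taking torques about support B:
Beam weight: 6.99 × 9.81 = 68.57 N down at 1.285 m → arm 0.785 m, τ = 68.57 × 0.785 = 53.83 N·m counterclockwise.
Lamp: 8.94 × 9.81 = 87.7 N down at 0.64 m → arm 0.14 m, τ = 87.7 × 0.14 = 12.28 N·m counterclockwise.
Potted plant: 9.62 × 9.81 = 94.37 N down at 0.4 m → arm 0.1 m, τ = 94.37 × 0.1 = 9.437 N·m clockwise.
Sandbag: 11.5 × 9.81 = 112.8 N down at 1.797 m → arm 1.297 m, τ = 112.8 × 1.297 = 146.3 N·m counterclockwise.
Net load moment about support B = 203 N·m counterclockwise.
Reaction R at support A is upward at 2.57 m, arm 2.07 m → moment R × 2.07 clockwise.
Balancing moments: R × 2.07 = 203, giving R = 98.1 N.

R_A ≈ 98.1 N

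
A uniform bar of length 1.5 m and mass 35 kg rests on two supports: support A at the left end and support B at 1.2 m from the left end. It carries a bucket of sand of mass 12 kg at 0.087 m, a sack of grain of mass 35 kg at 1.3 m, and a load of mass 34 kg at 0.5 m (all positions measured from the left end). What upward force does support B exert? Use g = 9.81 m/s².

R_B ≈ 734 N

Taking torques about support A:
Beam weight: 35 × 9.81 = 343.4 N down at 0.75 m → arm 0.75 m, τ = 343.4 × 0.75 = 257.5 N·m clockwise.
Bucket of sand: 12 × 9.81 = 117.7 N down at 0.087 m → arm 0.087 m, τ = 117.7 × 0.087 = 10.24 N·m clockwise.
Sack of grain: 35 × 9.81 = 343.4 N down at 1.3 m → arm 1.3 m, τ = 343.4 × 1.3 = 446.4 N·m clockwise.
Load: 34 × 9.81 = 333.5 N down at 0.5 m → arm 0.5 m, τ = 333.5 × 0.5 = 166.8 N·m clockwise.
Net load moment about support A = 880.9 N·m clockwise.
Reaction R at support B is upward at 1.2 m, arm 1.2 m → moment R × 1.2 counterclockwise.
For rotational equilibrium, R × 1.2 = 880.9, so R = 734 N.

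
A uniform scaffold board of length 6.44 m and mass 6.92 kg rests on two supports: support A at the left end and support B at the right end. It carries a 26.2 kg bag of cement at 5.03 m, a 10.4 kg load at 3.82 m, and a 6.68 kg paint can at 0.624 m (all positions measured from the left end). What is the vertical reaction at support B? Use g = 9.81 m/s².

R_B ≈ 302 N

Choose support A as the axis so its reaction then has zero moment arm.
Beam weight: 6.92 × 9.81 = 67.89 N down at 3.22 m → arm 3.22 m, τ = 67.89 × 3.22 = 218.6 N·m clockwise.
Bag of cement: 26.2 × 9.81 = 257 N down at 5.03 m → arm 5.03 m, τ = 257 × 5.03 = 1293 N·m clockwise.
Load: 10.4 × 9.81 = 102 N down at 3.82 m → arm 3.82 m, τ = 102 × 3.82 = 389.6 N·m clockwise.
Paint can: 6.68 × 9.81 = 65.53 N down at 0.624 m → arm 0.624 m, τ = 65.53 × 0.624 = 40.89 N·m clockwise.
Net load moment about support A = 1942 N·m clockwise.
Reaction R at support B is upward at 6.44 m, arm 6.44 m → moment R × 6.44 counterclockwise.
For rotational equilibrium, R × 6.44 = 1942, so R = 302 N.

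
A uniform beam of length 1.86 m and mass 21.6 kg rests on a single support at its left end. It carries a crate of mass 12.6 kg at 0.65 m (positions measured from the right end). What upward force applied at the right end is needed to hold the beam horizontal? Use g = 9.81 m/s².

Choose the left end as the axis so the unknown pivot reaction has zero arm there.
Beam weight: 21.6 × 9.81 = 211.9 N down at 0.93 m → arm 0.93 m, τ = 211.9 × 0.93 = 197.1 N·m clockwise.
Crate: 12.6 × 9.81 = 123.6 N down at 0.65 m → arm 1.21 m, τ = 123.6 × 1.21 = 149.6 N·m clockwise.
Net moment of the loads = 346.7 N·m clockwise.
The upward force F acts at the right end, arm 1.86 m, giving F × 1.86 counterclockwise.
Balancing moments: F × 1.86 = 346.7, giving F = 346.7 / 1.86 = 186 N.

F ≈ 186 N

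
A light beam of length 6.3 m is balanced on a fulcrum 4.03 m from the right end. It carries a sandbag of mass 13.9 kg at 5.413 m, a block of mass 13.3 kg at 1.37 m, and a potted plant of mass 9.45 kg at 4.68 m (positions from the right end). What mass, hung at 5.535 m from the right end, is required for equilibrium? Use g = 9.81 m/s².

Choose the fulcrum (at 4.03 m from the right end) as the axis so the support reaction has zero arm there.
Sandbag: 13.9 × 9.81 = 136.4 N down at 5.413 m → arm 1.383 m, τ = 136.4 × 1.383 = 188.6 N·m counterclockwise.
Block: 13.3 × 9.81 = 130.5 N down at 1.37 m → arm 2.66 m, τ = 130.5 × 2.66 = 347.1 N·m clockwise.
Potted plant: 9.45 × 9.81 = 92.7 N down at 4.68 m → arm 0.65 m, τ = 92.7 × 0.65 = 60.26 N·m counterclockwise.
Net moment of known loads = 98.24 N·m clockwise.
An unknown mass m at 5.535 m has arm 1.505 m; its moment is m·g·1.505 counterclockwise.
Στ = 0 ⇒ m × 9.81 × 1.505 = 98.24 ⇒ m = 98.24 / (9.81 × 1.505) = 6.65 kg.

m ≈ 6.65 kg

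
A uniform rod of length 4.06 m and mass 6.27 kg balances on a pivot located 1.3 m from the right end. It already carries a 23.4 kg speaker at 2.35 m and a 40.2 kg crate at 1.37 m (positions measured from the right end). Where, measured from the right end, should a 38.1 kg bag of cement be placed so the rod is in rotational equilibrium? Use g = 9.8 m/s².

Sum moments about the pivot (at 1.3 m from the right end) (the support reaction has zero arm there).
Beam weight: 6.27 × 9.8 = 61.45 N down at 2.03 m → arm 0.73 m, τ = 61.45 × 0.73 = 44.86 N·m counterclockwise.
Speaker: 23.4 × 9.8 = 229.3 N down at 2.35 m → arm 1.05 m, τ = 229.3 × 1.05 = 240.8 N·m counterclockwise.
Crate: 40.2 × 9.8 = 394 N down at 1.37 m → arm 0.07 m, τ = 394 × 0.07 = 27.58 N·m counterclockwise.
Net moment of existing loads = 313.2 N·m counterclockwise.
The bag of cement weighs 38.1 × 9.8 = 373.4 N and must supply an equal clockwise moment, so its lever arm about the pivot is 313.2 / 373.4 = 0.839 m.
That puts it at 1.3 − 0.839 = 0.461 m from the right end.

x ≈ 0.461 m from the right end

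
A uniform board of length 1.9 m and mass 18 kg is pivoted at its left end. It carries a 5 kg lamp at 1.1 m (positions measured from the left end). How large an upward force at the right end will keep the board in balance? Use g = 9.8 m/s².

Take moments about the left end.
Beam weight: 18 × 9.8 = 176.4 N down at 0.95 m → arm 0.95 m, τ = 176.4 × 0.95 = 167.6 N·m clockwise.
Lamp: 5 × 9.8 = 49 N down at 1.1 m → arm 1.1 m, τ = 49 × 1.1 = 53.9 N·m clockwise.
Net moment of the loads = 221.5 N·m clockwise.
The upward force F acts at the right end, arm 1.9 m, giving F × 1.9 counterclockwise.
Στ = 0 ⇒ F × 1.9 = 221.5 ⇒ F = 221.5 / 1.9 = 117 N.

F ≈ 117 N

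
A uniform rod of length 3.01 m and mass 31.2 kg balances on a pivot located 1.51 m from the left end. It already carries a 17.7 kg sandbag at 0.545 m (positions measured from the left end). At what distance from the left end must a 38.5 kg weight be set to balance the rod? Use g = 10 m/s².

x ≈ 1.96 m from the left end

Take moments about the pivot (at 1.51 m from the left end).
Beam weight: 31.2 × 10 = 312 N down at 1.505 m → arm 0.005 m, τ = 312 × 0.005 = 1.56 N·m counterclockwise.
Sandbag: 17.7 × 10 = 177 N down at 0.545 m → arm 0.965 m, τ = 177 × 0.965 = 170.8 N·m counterclockwise.
Net moment of existing loads = 172.4 N·m counterclockwise.
The weight weighs 38.5 × 10 = 385 N and must supply an equal clockwise moment, so its lever arm about the pivot is 172.4 / 385 = 0.448 m.
That puts it at 1.51 + 0.448 = 1.96 m from the left end.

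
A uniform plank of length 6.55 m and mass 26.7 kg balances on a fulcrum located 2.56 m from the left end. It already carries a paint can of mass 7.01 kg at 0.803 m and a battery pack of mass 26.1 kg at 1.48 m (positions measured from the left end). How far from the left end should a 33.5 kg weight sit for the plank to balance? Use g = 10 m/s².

x ≈ 3.2 m from the left end

About the fulcrum (at 2.56 m from the left end):
Beam weight: 26.7 × 10 = 267 N down at 3.275 m → arm 0.715 m, τ = 267 × 0.715 = 190.9 N·m clockwise.
Paint can: 7.01 × 10 = 70.1 N down at 0.803 m → arm 1.757 m, τ = 70.1 × 1.757 = 123.2 N·m counterclockwise.
Battery pack: 26.1 × 10 = 261 N down at 1.48 m → arm 1.08 m, τ = 261 × 1.08 = 281.9 N·m counterclockwise.
Net moment of existing loads = 214.2 N·m counterclockwise.
The weight weighs 33.5 × 10 = 335 N and must supply an equal clockwise moment, so its lever arm about the fulcrum is 214.2 / 335 = 0.639 m.
That puts it at 2.56 + 0.639 = 3.2 m from the left end.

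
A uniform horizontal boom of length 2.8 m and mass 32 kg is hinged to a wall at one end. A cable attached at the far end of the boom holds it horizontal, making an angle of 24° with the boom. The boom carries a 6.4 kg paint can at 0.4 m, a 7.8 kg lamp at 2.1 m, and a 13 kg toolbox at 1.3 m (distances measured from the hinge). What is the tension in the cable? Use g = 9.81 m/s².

T ≈ 695 N

Choose the hinge as the axis so the unknown hinge reaction has zero arm there.
Beam weight: 32 × 9.81 = 313.9 N down at 1.4 m → arm 1.4 m, τ = 313.9 × 1.4 = 439.5 N·m clockwise.
Paint can: 6.4 × 9.81 = 62.78 N down at 0.4 m → arm 0.4 m, τ = 62.78 × 0.4 = 25.11 N·m clockwise.
Lamp: 7.8 × 9.81 = 76.52 N down at 2.1 m → arm 2.1 m, τ = 76.52 × 2.1 = 160.7 N·m clockwise.
Toolbox: 13 × 9.81 = 127.5 N down at 1.3 m → arm 1.3 m, τ = 127.5 × 1.3 = 165.8 N·m clockwise.
Total clockwise load moment = 791.1 N·m.
The cable tension T acts at 2.8 m; only its component perpendicular to the boom, T sinθ, produces torque. sin 24° = 0.4067.
For rotational equilibrium, T × 2.8 × 0.4067 = 791.1, so T = 791.1 / 1.139 = 695 N.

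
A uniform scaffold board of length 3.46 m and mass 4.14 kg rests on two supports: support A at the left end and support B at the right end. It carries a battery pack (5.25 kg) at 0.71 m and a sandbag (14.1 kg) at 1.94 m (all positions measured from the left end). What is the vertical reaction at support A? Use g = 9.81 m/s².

About support B:
Beam weight: 4.14 × 9.81 = 40.61 N down at 1.73 m → arm 1.73 m, τ = 40.61 × 1.73 = 70.26 N·m counterclockwise.
Battery pack: 5.25 × 9.81 = 51.5 N down at 0.71 m → arm 2.75 m, τ = 51.5 × 2.75 = 141.6 N·m counterclockwise.
Sandbag: 14.1 × 9.81 = 138.3 N down at 1.94 m → arm 1.52 m, τ = 138.3 × 1.52 = 210.2 N·m counterclockwise.
Net load moment about support B = 422.1 N·m counterclockwise.
Reaction R at support A is upward at 0 m, arm 3.46 m → moment R × 3.46 clockwise.
For rotational equilibrium, R × 3.46 = 422.1, so R = 122 N.

R_A ≈ 122 N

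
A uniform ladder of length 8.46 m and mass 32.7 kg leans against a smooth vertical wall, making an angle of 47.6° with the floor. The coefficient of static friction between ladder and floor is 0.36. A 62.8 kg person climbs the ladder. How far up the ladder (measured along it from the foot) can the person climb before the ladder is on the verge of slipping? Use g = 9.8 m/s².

Sum moments about the foot of the ladder (the floor normal and friction both act there and drop out).
Ladder weight 32.7×9.8 = 320.5 N acts at 4.23 m along the ladder; its horizontal arm is 4.23·cos47.6° = 2.852 m → τ = 914.1 N·m clockwise.
Person weight 62.8×9.8 = 615.4 N at distance d → arm d·cos47.6° → τ = 615.4·d·0.6743 clockwise.
Wall normal N at the top has arm L sinθ = 6.247 m counterclockwise, so Στ = 0 gives N·6.247 = 914.1 + 415·d.
ΣFy = 0 ⇒ N_floor = 935.9 N, so the maximum friction is μ_s·N_floor = 0.36×935.9 = 336.9 N. ΣFx = 0 ⇒ N_wall = f, so at the slipping point N = 336.9 N.
Substituting: 336.9×6.247 = 914.1 + 415·d ⇒ d = (2105 − 914.1) / 415 = 2.87 m.

d ≈ 2.87 m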